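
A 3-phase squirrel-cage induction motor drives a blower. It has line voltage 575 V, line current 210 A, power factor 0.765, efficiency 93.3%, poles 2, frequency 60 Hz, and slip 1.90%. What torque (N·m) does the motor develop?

404 N·m

P_in = √3·V·I·cosφ = 1.732 × 575 × 210 × 0.765 = 159991 W
P_out = η·P_in = 0.933 × 159991 = 149272 W
n_s = 120×60/2 = 3600 rpm; n = 3600×(1−0.019) = 3532 rpm
ω = 2π×3532/60 = 369.9 rad/s
τ = P_out/ω = 149272/369.9 = 404 N·m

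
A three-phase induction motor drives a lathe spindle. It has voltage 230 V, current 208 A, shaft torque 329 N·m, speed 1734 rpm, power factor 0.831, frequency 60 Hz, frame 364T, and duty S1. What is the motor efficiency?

86.8 %

ω = 2π × 1734/60 = 181.6 rad/s; P_out = τω = 329 × 181.6 = 59746 W
P_in = √3·V_L·I_L·cosφ = 1.732 × 230 × 208 × 0.831 = 68856 W
η = P_out / P_in = 59746 / 68856 = 0.868 = 86.8%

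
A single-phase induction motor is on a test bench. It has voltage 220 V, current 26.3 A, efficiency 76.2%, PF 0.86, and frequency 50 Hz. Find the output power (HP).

5.08 HP

P_in = V·I·cosφ = 220 × 26.3 × 0.86 = 4976 W
P_out = η·P_in = 0.762 × 4976 = 3792 W
= 3792/746 = 5.08 HP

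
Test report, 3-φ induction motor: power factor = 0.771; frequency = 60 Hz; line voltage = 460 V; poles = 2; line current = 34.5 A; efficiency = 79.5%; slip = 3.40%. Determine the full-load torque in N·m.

46.3 N·m

P_in = √3·V·I·cosφ = 1.732 × 460 × 34.5 × 0.771 = 21192 W
P_out = η·P_in = 0.795 × 21192 = 16848 W
n_s = 120×60/2 = 3600 rpm; n = 3600×(1−0.034) = 3478 rpm
ω = 2π×3478/60 = 364.2 rad/s
τ = P_out/ω = 16848/364.2 = 46.3 N·m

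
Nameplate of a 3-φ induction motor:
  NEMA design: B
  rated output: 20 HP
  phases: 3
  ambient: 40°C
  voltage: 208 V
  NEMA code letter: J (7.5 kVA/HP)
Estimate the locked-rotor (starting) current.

416 A

S_LR = 7.5 × 20 = 150 kVA
I_LR = S_LR/(√3·V_L) = 150000/(1.732×208) = 416 A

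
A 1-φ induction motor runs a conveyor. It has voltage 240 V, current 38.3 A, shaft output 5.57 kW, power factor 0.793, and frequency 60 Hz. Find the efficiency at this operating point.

76.4 %

P_out = 5.57 kW = 5570 W
P_in = V·I·cosφ = 240 × 38.3 × 0.793 = 7289 W
η = P_out / P_in = 5570 / 7289 = 0.764 = 76.4%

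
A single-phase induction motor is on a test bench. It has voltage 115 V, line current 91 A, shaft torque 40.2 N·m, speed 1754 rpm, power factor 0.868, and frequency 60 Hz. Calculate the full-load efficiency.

ω = 2π × 1754/60 = 183.7 rad/s; P_out = τω = 40.2 × 183.7 = 7385 W
P_in = V·I·cosφ = 115 × 91 × 0.868 = 9084 W
η = P_out / P_in = 7385 / 9084 = 0.813 = 81.3%

81.3 %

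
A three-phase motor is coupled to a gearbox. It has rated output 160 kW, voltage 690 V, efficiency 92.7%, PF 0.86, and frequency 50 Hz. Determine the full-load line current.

P_out = 160 kW = 160000 W
P_in = P_out / η = 160000 / 0.927 = 172600 W
I_L = P_in / (√3·V_L·cosφ) = 172600 / (1.732 × 690 × 0.86) = 168 A

168 A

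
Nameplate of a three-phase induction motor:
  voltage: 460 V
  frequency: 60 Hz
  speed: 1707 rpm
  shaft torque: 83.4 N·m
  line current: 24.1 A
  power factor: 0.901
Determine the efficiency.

86.2 %

ω = 2π × 1707/60 = 178.8 rad/s; P_out = τω = 83.4 × 178.8 = 14912 W
P_in = √3·V_L·I_L·cosφ = 1.732 × 460 × 24.1 × 0.901 = 17300 W
η = P_out / P_in = 14912 / 17300 = 0.862 = 86.2%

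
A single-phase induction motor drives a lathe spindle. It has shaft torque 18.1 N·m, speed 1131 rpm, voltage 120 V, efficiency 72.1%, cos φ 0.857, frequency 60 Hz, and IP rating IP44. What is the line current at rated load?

28.9 A

ω = 2π×1131/60 = 118.4 rad/s; P_out = τω = 18.1 × 118.4 = 2143 W
P_in = P_out / η = 2143 / 0.721 = 2972 W
I = P_in / (V·cosφ) = 2972 / (120 × 0.857) = 28.9 A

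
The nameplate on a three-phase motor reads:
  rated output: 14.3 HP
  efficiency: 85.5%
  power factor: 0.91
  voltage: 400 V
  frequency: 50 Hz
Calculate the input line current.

19.8 A

P_out = 14.3 × 746 = 10668 W
P_in = P_out / η = 10668 / 0.855 = 12477 W
I_L = P_in / (√3·V_L·cosφ) = 12477 / (1.732 × 400 × 0.91) = 19.8 A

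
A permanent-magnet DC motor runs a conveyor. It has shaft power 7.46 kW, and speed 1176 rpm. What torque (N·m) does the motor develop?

ω = 2π × 1176/60 = 123.2 rad/s
τ = P/ω = 7460/123.2 = 60.6 N·m

60.6 N·m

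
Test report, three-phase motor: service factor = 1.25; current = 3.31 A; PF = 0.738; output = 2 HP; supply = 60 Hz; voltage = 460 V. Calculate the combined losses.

P_in = √3·V·I·cosφ = 1.732×460×3.31×0.738 = 1946 W
P_out = 2×746 = 1492 W
Losses = P_in − P_out = 1946 − 1492 = 454 W

454 W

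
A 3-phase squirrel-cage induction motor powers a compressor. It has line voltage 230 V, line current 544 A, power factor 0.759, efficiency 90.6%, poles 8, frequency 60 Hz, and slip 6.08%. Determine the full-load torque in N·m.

1680 N·m

P_in = √3·V·I·cosφ = 1.732 × 230 × 544 × 0.759 = 164481 W
P_out = η·P_in = 0.906 × 164481 = 149020 W
n_s = 120×60/8 = 900 rpm; n = 900×(1−0.0608) = 845 rpm
ω = 2π×845/60 = 88.49 rad/s
τ = P_out/ω = 149020/88.49 = 1680 N·m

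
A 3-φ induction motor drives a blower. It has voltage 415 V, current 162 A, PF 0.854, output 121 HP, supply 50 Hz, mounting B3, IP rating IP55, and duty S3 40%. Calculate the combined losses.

9180 W

P_in = √3·V·I·cosφ = 1.732×415×162×0.854 = 99442 W
P_out = 121×746 = 90266 W
Losses = P_in − P_out = 99442 − 90266 = 9176 W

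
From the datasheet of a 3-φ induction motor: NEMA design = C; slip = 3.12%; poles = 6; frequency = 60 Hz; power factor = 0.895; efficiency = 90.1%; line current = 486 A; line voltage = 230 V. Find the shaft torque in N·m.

1280 N·m

P_in = √3·V·I·cosφ = 1.732 × 230 × 486 × 0.895 = 173275 W
P_out = η·P_in = 0.901 × 173275 = 156121 W
n_s = 120×60/6 = 1200 rpm; n = 1200×(1−0.0312) = 1163 rpm
ω = 2π×1163/60 = 121.8 rad/s
τ = P_out/ω = 156121/121.8 = 1280 N·m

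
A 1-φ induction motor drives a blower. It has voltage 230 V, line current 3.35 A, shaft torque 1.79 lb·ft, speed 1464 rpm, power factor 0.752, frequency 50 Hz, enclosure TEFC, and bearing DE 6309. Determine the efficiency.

64.2 %

τ = 1.79 lb·ft × 1.356 = 2.427 N·m
ω = 2π × 1464/60 = 153.3 rad/s; P_out = τω = 2.427 × 153.3 = 372 W
P_in = V·I·cosφ = 230 × 3.35 × 0.752 = 579 W
η = P_out / P_in = 372 / 579 = 0.642 = 64.2%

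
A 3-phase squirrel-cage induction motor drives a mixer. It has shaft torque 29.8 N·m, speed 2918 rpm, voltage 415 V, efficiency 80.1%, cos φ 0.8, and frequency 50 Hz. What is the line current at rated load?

ω = 2π×2918/60 = 305.6 rad/s; P_out = τω = 29.8 × 305.6 = 9107 W
P_in = P_out / η = 9107 / 0.801 = 11370 W
I_L = P_in / (√3·V_L·cosφ) = 11370 / (1.732 × 415 × 0.8) = 19.8 A

19.8 A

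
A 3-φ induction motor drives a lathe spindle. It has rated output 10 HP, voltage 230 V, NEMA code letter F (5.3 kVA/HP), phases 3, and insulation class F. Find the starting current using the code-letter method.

133 A

S_LR = 5.3 × 10 = 53 kVA
I_LR = S_LR/(√3·V_L) = 53000/(1.732×230) = 133 A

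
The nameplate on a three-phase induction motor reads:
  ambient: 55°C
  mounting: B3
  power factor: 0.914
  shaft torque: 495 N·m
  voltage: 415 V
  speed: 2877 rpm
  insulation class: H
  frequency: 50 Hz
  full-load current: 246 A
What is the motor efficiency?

ω = 2π × 2877/60 = 301.3 rad/s; P_out = τω = 495 × 301.3 = 149144 W
P_in = √3·V_L·I_L·cosφ = 1.732 × 415 × 246 × 0.914 = 161613 W
η = P_out / P_in = 149144 / 161613 = 0.923 = 92.3%

92.3 %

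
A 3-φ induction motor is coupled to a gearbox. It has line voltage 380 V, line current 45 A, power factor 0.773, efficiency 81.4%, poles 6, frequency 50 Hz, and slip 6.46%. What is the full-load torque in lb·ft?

140 lb·ft

P_in = √3·V·I·cosφ = 1.732 × 380 × 45 × 0.773 = 22894 W
P_out = η·P_in = 0.814 × 22894 = 18636 W
n_s = 120×50/6 = 1000 rpm; n = 1000×(1−0.0646) = 935 rpm
ω = 2π×935/60 = 97.91 rad/s
τ = P_out/ω = 18636/97.91 = 190.3 N·m
In lb·ft: 190.3/1.356 = 140 lb·ft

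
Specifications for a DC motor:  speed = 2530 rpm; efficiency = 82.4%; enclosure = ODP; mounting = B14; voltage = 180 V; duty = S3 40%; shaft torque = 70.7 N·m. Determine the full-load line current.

126 A

ω = 2π×2530/60 = 264.9 rad/s; P_out = τω = 70.7 × 264.9 = 18728 W
P_in = P_out / η = 18728 / 0.824 = 22728 W
I = P_in / V = 22728 / 180 = 126 A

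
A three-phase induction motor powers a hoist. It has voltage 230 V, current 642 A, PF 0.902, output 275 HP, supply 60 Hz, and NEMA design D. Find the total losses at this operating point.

25500 W

P_in = √3·V·I·cosφ = 1.732×230×642×0.902 = 230684 W
P_out = 275×746 = 205150 W
Losses = P_in − P_out = 230684 − 205150 = 25534 W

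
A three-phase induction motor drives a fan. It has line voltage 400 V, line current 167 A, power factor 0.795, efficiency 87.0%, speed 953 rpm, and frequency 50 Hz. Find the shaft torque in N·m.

P_in = √3·V·I·cosφ = 1.732 × 400 × 167 × 0.795 = 91980 W
P_out = η·P_in = 0.87 × 91980 = 80023 W
n = 953 rpm
ω = 2π×953/60 = 99.8 rad/s
τ = P_out/ω = 80023/99.8 = 802 N·m

802 N·m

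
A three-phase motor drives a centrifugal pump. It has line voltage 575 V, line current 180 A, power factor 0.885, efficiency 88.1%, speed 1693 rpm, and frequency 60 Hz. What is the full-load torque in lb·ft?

P_in = √3·V·I·cosφ = 1.732 × 575 × 180 × 0.885 = 158647 W
P_out = η·P_in = 0.881 × 158647 = 139768 W
n = 1693 rpm
ω = 2π×1693/60 = 177.3 rad/s
τ = P_out/ω = 139768/177.3 = 788.3 N·m
In lb·ft: 788.3/1.356 = 581 lb·ft

581 lb·ft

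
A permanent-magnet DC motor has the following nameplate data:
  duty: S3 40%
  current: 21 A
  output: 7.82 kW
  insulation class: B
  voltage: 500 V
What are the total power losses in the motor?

2680 W

P_in = V·I = 500×21 = 10500 W
P_out = 7820 W
Losses = P_in − P_out = 10500 − 7820 = 2680 W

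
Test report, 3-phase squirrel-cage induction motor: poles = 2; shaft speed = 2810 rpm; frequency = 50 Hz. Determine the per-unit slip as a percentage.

6.33 %

n_s = 120f/p = 120×50/2 = 3000 rpm
s = (n_s − n)/n_s = (3000 − 2810)/3000 = 0.0633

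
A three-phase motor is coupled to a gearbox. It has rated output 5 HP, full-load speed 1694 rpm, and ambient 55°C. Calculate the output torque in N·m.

21 N·m

P_out = 5 × 746 = 3730 W
ω = 2π × 1694/60 = 177.4 rad/s
τ = P_out/ω = 3730/177.4 = 21 N·m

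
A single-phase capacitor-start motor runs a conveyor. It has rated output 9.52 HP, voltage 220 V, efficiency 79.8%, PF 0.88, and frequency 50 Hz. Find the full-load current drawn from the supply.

46 A

P_out = 9.52 × 746 = 7102 W
P_in = P_out / η = 7102 / 0.798 = 8900 W
I = P_in / (V·cosφ) = 8900 / (220 × 0.88) = 46 A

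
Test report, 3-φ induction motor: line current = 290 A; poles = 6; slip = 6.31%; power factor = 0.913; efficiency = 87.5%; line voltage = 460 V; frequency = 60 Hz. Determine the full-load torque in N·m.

P_in = √3·V·I·cosφ = 1.732 × 460 × 290 × 0.913 = 210948 W
P_out = η·P_in = 0.875 × 210948 = 184580 W
n_s = 120×60/6 = 1200 rpm; n = 1200×(1−0.0631) = 1124 rpm
ω = 2π×1124/60 = 117.7 rad/s
τ = P_out/ω = 184580/117.7 = 1570 N·m

1570 N·m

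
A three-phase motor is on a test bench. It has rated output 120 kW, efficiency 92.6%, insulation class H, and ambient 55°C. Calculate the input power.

130 kW

P_out = 120000 W
P_in = P_out/η = 120000/0.926 = 129590 W = 130 kW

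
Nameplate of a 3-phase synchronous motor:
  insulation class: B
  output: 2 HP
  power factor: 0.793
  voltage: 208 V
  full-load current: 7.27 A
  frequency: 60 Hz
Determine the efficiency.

P_out = 2 × 746 = 1492 W
P_in = √3·V_L·I_L·cosφ = 1.732 × 208 × 7.27 × 0.793 = 2077 W
η = P_out / P_in = 1492 / 2077 = 0.718 = 71.8%

71.8 %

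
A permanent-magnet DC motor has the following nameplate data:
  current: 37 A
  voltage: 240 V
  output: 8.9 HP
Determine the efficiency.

P_out = 8.9 × 746 = 6639 W
P_in = V·I = 240 × 37 = 8880 W
η = P_out / P_in = 6639 / 8880 = 0.748 = 74.8%

74.8 %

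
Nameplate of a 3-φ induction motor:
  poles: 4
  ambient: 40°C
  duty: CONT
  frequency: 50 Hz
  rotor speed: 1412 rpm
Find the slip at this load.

n_s = 120f/p = 120×50/4 = 1500 rpm
s = (n_s − n)/n_s = (1500 − 1412)/1500 = 0.0587

5.87 %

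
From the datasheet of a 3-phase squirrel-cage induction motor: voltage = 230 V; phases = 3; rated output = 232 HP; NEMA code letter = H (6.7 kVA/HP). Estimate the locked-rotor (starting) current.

3900 A

S_LR = 6.7 × 232 = 1554.4 kVA
I_LR = S_LR/(√3·V_L) = 1554400/(1.732×230) = 3900 A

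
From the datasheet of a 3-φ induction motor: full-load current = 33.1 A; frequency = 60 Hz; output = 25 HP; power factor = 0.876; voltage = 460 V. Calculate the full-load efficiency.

P_out = 25 × 746 = 18650 W
P_in = √3·V_L·I_L·cosφ = 1.732 × 460 × 33.1 × 0.876 = 23101 W
η = P_out / P_in = 18650 / 23101 = 0.807 = 80.7%

80.7 %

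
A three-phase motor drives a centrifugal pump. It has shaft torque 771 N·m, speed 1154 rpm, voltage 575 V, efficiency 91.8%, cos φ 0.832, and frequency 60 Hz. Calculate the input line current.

122 A

ω = 2π×1154/60 = 120.8 rad/s; P_out = τω = 771 × 120.8 = 93137 W
P_in = P_out / η = 93137 / 0.918 = 101456 W
I_L = P_in / (√3·V_L·cosφ) = 101456 / (1.732 × 575 × 0.832) = 122 A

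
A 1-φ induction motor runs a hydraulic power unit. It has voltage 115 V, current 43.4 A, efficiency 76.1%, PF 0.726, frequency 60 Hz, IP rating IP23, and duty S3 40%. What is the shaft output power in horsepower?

3.7 HP

P_in = V·I·cosφ = 115 × 43.4 × 0.726 = 3623 W
P_out = η·P_in = 0.761 × 3623 = 2757 W
= 2757/746 = 3.7 HP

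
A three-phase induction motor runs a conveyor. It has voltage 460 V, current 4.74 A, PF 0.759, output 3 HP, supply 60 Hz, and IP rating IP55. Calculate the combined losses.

628 W

P_in = √3·V·I·cosφ = 1.732×460×4.74×0.759 = 2866 W
P_out = 3×746 = 2238 W
Losses = P_in − P_out = 2866 − 2238 = 628 W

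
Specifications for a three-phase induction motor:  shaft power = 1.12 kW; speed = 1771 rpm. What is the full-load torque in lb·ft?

ω = 2π × 1771/60 = 185.5 rad/s
τ = P/ω = 1120/185.5 = 6.038 N·m
In lb·ft: 6.038/1.356 = 4.45 lb·ft

4.45 lb·ft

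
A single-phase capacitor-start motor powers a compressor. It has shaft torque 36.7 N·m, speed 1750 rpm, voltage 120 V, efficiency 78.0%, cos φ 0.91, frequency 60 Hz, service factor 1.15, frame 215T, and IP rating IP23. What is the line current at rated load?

79 A

ω = 2π×1750/60 = 183.3 rad/s; P_out = τω = 36.7 × 183.3 = 6727 W
P_in = P_out / η = 6727 / 0.780 = 8624 W
I = P_in / (V·cosφ) = 8624 / (120 × 0.91) = 79 A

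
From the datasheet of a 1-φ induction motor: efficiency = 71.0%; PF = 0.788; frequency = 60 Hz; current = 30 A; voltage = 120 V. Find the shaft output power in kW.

P_in = V·I·cosφ = 120 × 30 × 0.788 = 2837 W
P_out = η·P_in = 0.71 × 2837 = 2014 W

2.01 kW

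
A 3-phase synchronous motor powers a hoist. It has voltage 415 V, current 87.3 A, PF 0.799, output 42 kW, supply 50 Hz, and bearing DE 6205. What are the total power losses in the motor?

8140 W

P_in = √3·V·I·cosφ = 1.732×415×87.3×0.799 = 50137 W
P_out = 42000 W
Losses = P_in − P_out = 50137 − 42000 = 8137 W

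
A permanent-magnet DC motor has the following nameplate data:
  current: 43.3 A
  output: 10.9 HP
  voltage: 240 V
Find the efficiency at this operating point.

P_out = 10.9 × 746 = 8131 W
P_in = V·I = 240 × 43.3 = 10392 W
η = P_out / P_in = 8131 / 10392 = 0.782 = 78.2%

78.2 %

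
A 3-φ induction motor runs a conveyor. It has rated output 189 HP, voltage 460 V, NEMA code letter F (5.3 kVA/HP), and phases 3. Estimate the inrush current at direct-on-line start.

1260 A

S_LR = 5.3 × 189 = 1001.7 kVA
I_LR = S_LR/(√3·V_L) = 1001700/(1.732×460) = 1260 A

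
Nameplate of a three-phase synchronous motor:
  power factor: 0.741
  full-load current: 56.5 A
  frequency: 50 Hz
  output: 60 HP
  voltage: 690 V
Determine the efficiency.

89.5 %

P_out = 60 × 746 = 44760 W
P_in = √3·V_L·I_L·cosφ = 1.732 × 690 × 56.5 × 0.741 = 50034 W
η = P_out / P_in = 44760 / 50034 = 0.895 = 89.5%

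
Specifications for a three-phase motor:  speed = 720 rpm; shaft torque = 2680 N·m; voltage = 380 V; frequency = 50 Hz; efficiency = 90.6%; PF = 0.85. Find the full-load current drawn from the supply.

399 A

ω = 2π×720/60 = 75.4 rad/s; P_out = τω = 2680 × 75.4 = 202072 W
P_in = P_out / η = 202072 / 0.906 = 223038 W
I_L = P_in / (√3·V_L·cosφ) = 223038 / (1.732 × 380 × 0.85) = 399 A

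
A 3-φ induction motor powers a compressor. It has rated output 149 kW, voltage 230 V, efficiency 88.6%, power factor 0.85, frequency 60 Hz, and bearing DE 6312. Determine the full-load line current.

497 A

P_out = 149 kW = 149000 W
P_in = P_out / η = 149000 / 0.886 = 168172 W
I_L = P_in / (√3·V_L·cosφ) = 168172 / (1.732 × 230 × 0.85) = 497 A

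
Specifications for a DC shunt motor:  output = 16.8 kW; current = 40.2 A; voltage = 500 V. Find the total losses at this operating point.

3300 W

P_in = V·I = 500×40.2 = 20100 W
P_out = 16800 W
Losses = P_in − P_out = 20100 − 16800 = 3300 W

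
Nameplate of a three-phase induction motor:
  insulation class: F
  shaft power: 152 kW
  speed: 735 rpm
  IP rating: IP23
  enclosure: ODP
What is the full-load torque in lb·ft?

1460 lb·ft

ω = 2π × 735/60 = 76.97 rad/s
τ = P/ω = 152000/76.97 = 1975 N·m
In lb·ft: 1975/1.356 = 1460 lb·ft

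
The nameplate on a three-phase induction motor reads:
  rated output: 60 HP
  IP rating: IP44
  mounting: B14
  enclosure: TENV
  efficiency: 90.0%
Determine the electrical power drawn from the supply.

P_out = 60 × 746 = 44760 W
P_in = P_out/η = 44760/0.9 = 49733 W = 49.7 kW

49.7 kW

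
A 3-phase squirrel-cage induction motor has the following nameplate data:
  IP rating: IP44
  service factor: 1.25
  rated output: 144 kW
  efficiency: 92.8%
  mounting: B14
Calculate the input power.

P_out = 144000 W
P_in = P_out/η = 144000/0.928 = 155172 W = 155 kW

155 kW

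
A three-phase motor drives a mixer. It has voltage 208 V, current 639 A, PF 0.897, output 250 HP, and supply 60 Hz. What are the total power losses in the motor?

P_in = √3·V·I·cosφ = 1.732×208×639×0.897 = 206493 W
P_out = 250×746 = 186500 W
Losses = P_in − P_out = 206493 − 186500 = 19993 W

20 kW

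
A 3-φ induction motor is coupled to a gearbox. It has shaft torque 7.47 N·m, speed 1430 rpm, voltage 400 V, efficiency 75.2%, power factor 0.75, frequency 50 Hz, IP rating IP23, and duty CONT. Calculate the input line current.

ω = 2π×1430/60 = 149.7 rad/s; P_out = τω = 7.47 × 149.7 = 1118 W
P_in = P_out / η = 1118 / 0.752 = 1487 W
I_L = P_in / (√3·V_L·cosφ) = 1487 / (1.732 × 400 × 0.75) = 2.86 A

2.86 A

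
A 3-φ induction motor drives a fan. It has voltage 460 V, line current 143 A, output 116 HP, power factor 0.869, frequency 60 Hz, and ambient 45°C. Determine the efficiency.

87.4 %

P_out = 116 × 746 = 86536 W
P_in = √3·V_L·I_L·cosφ = 1.732 × 460 × 143 × 0.869 = 99006 W
η = P_out / P_in = 86536 / 99006 = 0.874 = 87.4%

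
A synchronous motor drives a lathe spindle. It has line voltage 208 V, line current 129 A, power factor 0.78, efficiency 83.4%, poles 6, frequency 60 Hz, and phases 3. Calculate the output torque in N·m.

241 N·m

P_in = √3·V·I·cosφ = 1.732 × 208 × 129 × 0.78 = 36249 W
P_out = η·P_in = 0.834 × 36249 = 30232 W
n = n_s = 120×60/6 = 1200 rpm (synchronous)
ω = 2π×1200/60 = 125.7 rad/s
τ = P_out/ω = 30232/125.7 = 241 N·m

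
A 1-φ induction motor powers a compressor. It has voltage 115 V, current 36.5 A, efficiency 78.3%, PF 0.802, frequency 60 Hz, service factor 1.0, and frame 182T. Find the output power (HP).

P_in = V·I·cosφ = 115 × 36.5 × 0.802 = 3366 W
P_out = η·P_in = 0.783 × 3366 = 2636 W
= 2636/746 = 3.53 HP

3.53 HP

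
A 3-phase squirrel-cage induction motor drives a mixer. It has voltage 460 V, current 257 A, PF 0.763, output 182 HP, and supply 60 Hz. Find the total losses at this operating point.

20.5 kW

P_in = √3·V·I·cosφ = 1.732×460×257×0.763 = 156230 W
P_out = 182×746 = 135772 W
Losses = P_in − P_out = 156230 − 135772 = 20458 W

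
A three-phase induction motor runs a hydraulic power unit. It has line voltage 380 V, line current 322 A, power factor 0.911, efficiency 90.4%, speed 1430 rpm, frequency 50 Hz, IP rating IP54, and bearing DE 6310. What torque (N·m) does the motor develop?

1170 N·m

P_in = √3·V·I·cosφ = 1.732 × 380 × 322 × 0.911 = 193066 W
P_out = η·P_in = 0.904 × 193066 = 174532 W
n = 1430 rpm
ω = 2π×1430/60 = 149.7 rad/s
τ = P_out/ω = 174532/149.7 = 1170 N·m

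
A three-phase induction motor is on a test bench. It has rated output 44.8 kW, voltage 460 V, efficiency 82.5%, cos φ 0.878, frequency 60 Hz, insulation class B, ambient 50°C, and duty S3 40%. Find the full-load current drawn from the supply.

77.6 A

P_out = 44.8 kW = 44800 W
P_in = P_out / η = 44800 / 0.825 = 54303 W
I_L = P_in / (√3·V_L·cosφ) = 54303 / (1.732 × 460 × 0.878) = 77.6 A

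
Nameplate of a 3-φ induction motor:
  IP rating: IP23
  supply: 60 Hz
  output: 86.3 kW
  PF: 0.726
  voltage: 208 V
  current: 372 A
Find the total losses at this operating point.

P_in = √3·V·I·cosφ = 1.732×208×372×0.726 = 97295 W
P_out = 86300 W
Losses = P_in − P_out = 97295 − 86300 = 10995 W

11 kW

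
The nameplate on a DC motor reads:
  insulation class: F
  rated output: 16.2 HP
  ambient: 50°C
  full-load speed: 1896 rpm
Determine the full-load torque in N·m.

P_out = 16.2 × 746 = 12085 W
ω = 2π × 1896/60 = 198.5 rad/s
τ = P_out/ω = 12085/198.5 = 60.9 N·m

60.9 N·m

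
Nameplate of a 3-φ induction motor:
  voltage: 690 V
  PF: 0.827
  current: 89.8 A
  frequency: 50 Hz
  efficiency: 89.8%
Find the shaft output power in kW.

79.7 kW

P_in = √3·V·I·cosφ = 1.732 × 690 × 89.8 × 0.827 = 88752 W
P_out = η·P_in = 0.898 × 88752 = 79699 W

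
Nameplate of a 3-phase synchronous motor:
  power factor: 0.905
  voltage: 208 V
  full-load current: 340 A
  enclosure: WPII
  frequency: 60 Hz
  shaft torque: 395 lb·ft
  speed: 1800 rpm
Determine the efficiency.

τ = 395 lb·ft × 1.356 = 535.6 N·m
ω = 2π × 1800/60 = 188.5 rad/s; P_out = τω = 535.6 × 188.5 = 100961 W
P_in = √3·V_L·I_L·cosφ = 1.732 × 208 × 340 × 0.905 = 110851 W
η = P_out / P_in = 100961 / 110851 = 0.911 = 91.1%

91.1 %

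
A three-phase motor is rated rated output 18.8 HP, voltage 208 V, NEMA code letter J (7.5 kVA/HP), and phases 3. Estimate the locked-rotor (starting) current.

S_LR = 7.5 × 18.8 = 141 kVA
I_LR = S_LR/(√3·V_L) = 141000/(1.732×208) = 391 A

391 A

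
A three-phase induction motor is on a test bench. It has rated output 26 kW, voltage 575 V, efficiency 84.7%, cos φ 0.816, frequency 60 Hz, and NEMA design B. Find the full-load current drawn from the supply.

37.8 A

P_out = 26 kW = 26000 W
P_in = P_out / η = 26000 / 0.847 = 30697 W
I_L = P_in / (√3·V_L·cosφ) = 30697 / (1.732 × 575 × 0.816) = 37.8 A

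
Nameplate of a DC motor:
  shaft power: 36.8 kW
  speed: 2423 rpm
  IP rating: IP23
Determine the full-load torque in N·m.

145 N·m

ω = 2π × 2423/60 = 253.7 rad/s
τ = P/ω = 36800/253.7 = 145 N·m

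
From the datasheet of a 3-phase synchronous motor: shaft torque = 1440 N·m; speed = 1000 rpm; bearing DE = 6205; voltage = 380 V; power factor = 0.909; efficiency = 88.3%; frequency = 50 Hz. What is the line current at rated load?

285 A

ω = 2π×1000/60 = 104.7 rad/s; P_out = τω = 1440 × 104.7 = 150768 W
P_in = P_out / η = 150768 / 0.883 = 170745 W
I_L = P_in / (√3·V_L·cosφ) = 170745 / (1.732 × 380 × 0.909) = 285 A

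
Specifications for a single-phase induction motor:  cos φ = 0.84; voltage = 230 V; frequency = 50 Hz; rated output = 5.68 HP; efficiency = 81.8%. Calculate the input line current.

P_out = 5.68 × 746 = 4237 W
P_in = P_out / η = 4237 / 0.818 = 5180 W
I = P_in / (V·cosφ) = 5180 / (230 × 0.84) = 26.8 A

26.8 A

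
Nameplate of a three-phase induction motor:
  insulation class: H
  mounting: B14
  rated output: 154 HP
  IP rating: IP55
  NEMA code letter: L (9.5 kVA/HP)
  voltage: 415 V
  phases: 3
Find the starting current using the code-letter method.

S_LR = 9.5 × 154 = 1463 kVA
I_LR = S_LR/(√3·V_L) = 1463000/(1.732×415) = 2040 A

2040 A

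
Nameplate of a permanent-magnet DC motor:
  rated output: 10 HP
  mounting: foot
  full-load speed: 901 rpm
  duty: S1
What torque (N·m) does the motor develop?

P_out = 10 × 746 = 7460 W
ω = 2π × 901/60 = 94.35 rad/s
τ = P_out/ω = 7460/94.35 = 79.1 N·m

79.1 N·m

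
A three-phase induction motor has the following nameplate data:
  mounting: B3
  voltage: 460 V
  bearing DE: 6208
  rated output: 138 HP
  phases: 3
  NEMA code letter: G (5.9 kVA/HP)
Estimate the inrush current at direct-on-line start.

S_LR = 5.9 × 138 = 814.2 kVA
I_LR = S_LR/(√3·V_L) = 814200/(1.732×460) = 1020 A

1020 A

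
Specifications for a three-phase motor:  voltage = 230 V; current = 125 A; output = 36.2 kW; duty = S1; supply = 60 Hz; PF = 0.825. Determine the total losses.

4.88 kW

P_in = √3·V·I·cosφ = 1.732×230×125×0.825 = 41081 W
P_out = 36200 W
Losses = P_in − P_out = 41081 − 36200 = 4881 W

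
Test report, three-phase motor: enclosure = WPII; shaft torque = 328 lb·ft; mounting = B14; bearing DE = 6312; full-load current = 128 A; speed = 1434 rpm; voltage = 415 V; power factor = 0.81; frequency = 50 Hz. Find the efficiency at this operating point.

τ = 328 lb·ft × 1.356 = 444.8 N·m
ω = 2π × 1434/60 = 150.2 rad/s; P_out = τω = 444.8 × 150.2 = 66809 W
P_in = √3·V_L·I_L·cosφ = 1.732 × 415 × 128 × 0.81 = 74523 W
η = P_out / P_in = 66809 / 74523 = 0.896 = 89.6%

89.6 %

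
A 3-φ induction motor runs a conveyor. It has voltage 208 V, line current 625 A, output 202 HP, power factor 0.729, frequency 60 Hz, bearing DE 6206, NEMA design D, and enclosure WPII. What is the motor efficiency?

91.8 %

P_out = 202 × 746 = 150692 W
P_in = √3·V_L·I_L·cosφ = 1.732 × 208 × 625 × 0.729 = 164142 W
η = P_out / P_in = 150692 / 164142 = 0.918 = 91.8%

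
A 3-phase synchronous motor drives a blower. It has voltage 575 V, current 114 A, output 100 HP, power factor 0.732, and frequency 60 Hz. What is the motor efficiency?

89.8 %

P_out = 100 × 746 = 74600 W
P_in = √3·V_L·I_L·cosφ = 1.732 × 575 × 114 × 0.732 = 83106 W
η = P_out / P_in = 74600 / 83106 = 0.898 = 89.8%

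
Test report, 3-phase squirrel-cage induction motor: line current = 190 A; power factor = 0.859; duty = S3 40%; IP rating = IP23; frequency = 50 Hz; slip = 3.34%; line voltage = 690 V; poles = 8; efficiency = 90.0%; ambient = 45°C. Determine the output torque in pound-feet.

P_in = √3·V·I·cosφ = 1.732 × 690 × 190 × 0.859 = 195049 W
P_out = η·P_in = 0.9 × 195049 = 175544 W
n_s = 120×50/8 = 750 rpm; n = 750×(1−0.0334) = 725 rpm
ω = 2π×725/60 = 75.92 rad/s
τ = P_out/ω = 175544/75.92 = 2312 N·m
In lb·ft: 2312/1.356 = 1710 lb·ft

1710 lb·ft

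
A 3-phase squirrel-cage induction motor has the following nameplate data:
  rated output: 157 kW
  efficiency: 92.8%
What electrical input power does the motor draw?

P_out = 157000 W
P_in = P_out/η = 157000/0.928 = 169181 W = 169 kW

169 kW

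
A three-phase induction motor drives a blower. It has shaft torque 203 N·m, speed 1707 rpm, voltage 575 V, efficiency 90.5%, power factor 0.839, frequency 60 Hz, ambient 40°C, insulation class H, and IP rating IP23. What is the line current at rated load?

48 A

ω = 2π×1707/60 = 178.8 rad/s; P_out = τω = 203 × 178.8 = 36296 W
P_in = P_out / η = 36296 / 0.905 = 40106 W
I_L = P_in / (√3·V_L·cosφ) = 40106 / (1.732 × 575 × 0.839) = 48 A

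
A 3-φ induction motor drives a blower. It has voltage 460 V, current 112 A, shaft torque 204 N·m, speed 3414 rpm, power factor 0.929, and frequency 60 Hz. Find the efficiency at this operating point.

88.0 %

ω = 2π × 3414/60 = 357.5 rad/s; P_out = τω = 204 × 357.5 = 72930 W
P_in = √3·V_L·I_L·cosφ = 1.732 × 460 × 112 × 0.929 = 82897 W
η = P_out / P_in = 72930 / 82897 = 0.880 = 88.0%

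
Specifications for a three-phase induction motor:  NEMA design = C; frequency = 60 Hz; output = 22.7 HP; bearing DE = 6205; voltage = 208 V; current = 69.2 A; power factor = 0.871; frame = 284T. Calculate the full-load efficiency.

78.0 %

P_out = 22.7 × 746 = 16934 W
P_in = √3·V_L·I_L·cosφ = 1.732 × 208 × 69.2 × 0.871 = 21714 W
η = P_out / P_in = 16934 / 21714 = 0.780 = 78.0%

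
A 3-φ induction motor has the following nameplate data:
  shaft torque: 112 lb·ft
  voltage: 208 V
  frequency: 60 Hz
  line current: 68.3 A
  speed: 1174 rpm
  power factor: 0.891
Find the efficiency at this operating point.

τ = 112 lb·ft × 1.356 = 151.9 N·m
ω = 2π × 1174/60 = 122.9 rad/s; P_out = τω = 151.9 × 122.9 = 18669 W
P_in = √3·V_L·I_L·cosφ = 1.732 × 208 × 68.3 × 0.891 = 21923 W
η = P_out / P_in = 18669 / 21923 = 0.852 = 85.2%

85.2 %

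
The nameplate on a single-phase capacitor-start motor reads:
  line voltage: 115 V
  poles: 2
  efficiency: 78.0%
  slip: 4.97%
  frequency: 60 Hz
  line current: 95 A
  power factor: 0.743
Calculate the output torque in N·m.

P_in = V·I·cosφ = 115 × 95 × 0.743 = 8117 W
P_out = η·P_in = 0.78 × 8117 = 6331 W
n_s = 120×60/2 = 3600 rpm; n = 3600×(1−0.0497) = 3421 rpm
ω = 2π×3421/60 = 358.2 rad/s
τ = P_out/ω = 6331/358.2 = 17.7 N·m

17.7 N·m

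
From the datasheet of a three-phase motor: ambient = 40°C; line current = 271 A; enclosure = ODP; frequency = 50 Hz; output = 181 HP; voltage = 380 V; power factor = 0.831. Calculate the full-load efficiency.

91.1 %

P_out = 181 × 746 = 135026 W
P_in = √3·V_L·I_L·cosφ = 1.732 × 380 × 271 × 0.831 = 148218 W
η = P_out / P_in = 135026 / 148218 = 0.911 = 91.1%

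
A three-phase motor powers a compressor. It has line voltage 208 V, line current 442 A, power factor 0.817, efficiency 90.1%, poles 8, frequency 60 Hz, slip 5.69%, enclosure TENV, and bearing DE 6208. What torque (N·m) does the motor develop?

P_in = √3·V·I·cosφ = 1.732 × 208 × 442 × 0.817 = 130093 W
P_out = η·P_in = 0.901 × 130093 = 117214 W
n_s = 120×60/8 = 900 rpm; n = 900×(1−0.0569) = 849 rpm
ω = 2π×849/60 = 88.91 rad/s
τ = P_out/ω = 117214/88.91 = 1320 N·m

1320 N·m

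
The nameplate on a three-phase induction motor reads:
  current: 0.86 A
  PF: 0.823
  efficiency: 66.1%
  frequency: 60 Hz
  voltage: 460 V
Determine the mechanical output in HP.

0.5 HP

P_in = √3·V·I·cosφ = 1.732 × 460 × 0.86 × 0.823 = 564 W
P_out = η·P_in = 0.661 × 564 = 373 W
= 373/746 = 0.5 HP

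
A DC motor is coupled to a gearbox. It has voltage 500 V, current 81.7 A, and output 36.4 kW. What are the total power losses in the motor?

4.45 kW

P_in = V·I = 500×81.7 = 40850 W
P_out = 36400 W
Losses = P_in − P_out = 40850 − 36400 = 4450 W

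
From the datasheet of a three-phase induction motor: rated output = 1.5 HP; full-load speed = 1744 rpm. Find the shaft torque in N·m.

6.13 N·m

P_out = 1.5 × 746 = 1119 W
ω = 2π × 1744/60 = 182.6 rad/s
τ = P_out/ω = 1119/182.6 = 6.13 N·m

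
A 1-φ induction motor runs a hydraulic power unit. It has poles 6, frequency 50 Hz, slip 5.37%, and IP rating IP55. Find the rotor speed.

n_s = 120f/p = 120×50/6 = 1000 rpm
n = n_s(1 − s) = 1000 × (1 − 0.0537) = 946 rpm

946 rpm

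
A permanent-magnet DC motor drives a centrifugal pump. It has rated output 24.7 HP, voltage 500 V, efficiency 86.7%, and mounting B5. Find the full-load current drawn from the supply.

42.5 A

P_out = 24.7 × 746 = 18426 W
P_in = P_out / η = 18426 / 0.867 = 21253 W
I = P_in / V = 21253 / 500 = 42.5 A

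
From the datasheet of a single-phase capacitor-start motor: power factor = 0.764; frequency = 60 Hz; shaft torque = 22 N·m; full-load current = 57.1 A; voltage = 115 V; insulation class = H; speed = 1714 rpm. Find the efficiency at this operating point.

ω = 2π × 1714/60 = 179.5 rad/s; P_out = τω = 22 × 179.5 = 3949 W
P_in = V·I·cosφ = 115 × 57.1 × 0.764 = 5017 W
η = P_out / P_in = 3949 / 5017 = 0.787 = 78.7%

78.7 %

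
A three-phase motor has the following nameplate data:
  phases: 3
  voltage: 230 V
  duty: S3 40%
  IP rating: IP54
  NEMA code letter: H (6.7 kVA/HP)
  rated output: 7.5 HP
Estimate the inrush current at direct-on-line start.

S_LR = 6.7 × 7.5 = 50.25 kVA
I_LR = S_LR/(√3·V_L) = 50250/(1.732×230) = 126 A

126 A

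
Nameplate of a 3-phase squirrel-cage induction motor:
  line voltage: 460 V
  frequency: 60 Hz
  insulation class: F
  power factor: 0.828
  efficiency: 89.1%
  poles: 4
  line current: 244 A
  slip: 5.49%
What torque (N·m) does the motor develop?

805 N·m

P_in = √3·V·I·cosφ = 1.732 × 460 × 244 × 0.828 = 160963 W
P_out = η·P_in = 0.891 × 160963 = 143418 W
n_s = 120×60/4 = 1800 rpm; n = 1800×(1−0.0549) = 1701 rpm
ω = 2π×1701/60 = 178.1 rad/s
τ = P_out/ω = 143418/178.1 = 805 N·m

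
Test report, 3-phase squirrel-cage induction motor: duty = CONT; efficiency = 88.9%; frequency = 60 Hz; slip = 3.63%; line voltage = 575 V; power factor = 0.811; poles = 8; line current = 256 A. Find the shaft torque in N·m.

2020 N·m

P_in = √3·V·I·cosφ = 1.732 × 575 × 256 × 0.811 = 206765 W
P_out = η·P_in = 0.889 × 206765 = 183814 W
n_s = 120×60/8 = 900 rpm; n = 900×(1−0.0363) = 867 rpm
ω = 2π×867/60 = 90.79 rad/s
τ = P_out/ω = 183814/90.79 = 2020 N·m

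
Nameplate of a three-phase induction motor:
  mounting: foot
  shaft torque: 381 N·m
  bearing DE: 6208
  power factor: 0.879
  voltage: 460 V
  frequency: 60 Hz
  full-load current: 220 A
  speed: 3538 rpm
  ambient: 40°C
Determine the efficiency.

ω = 2π × 3538/60 = 370.5 rad/s; P_out = τω = 381 × 370.5 = 141161 W
P_in = √3·V_L·I_L·cosφ = 1.732 × 460 × 220 × 0.879 = 154070 W
η = P_out / P_in = 141161 / 154070 = 0.916 = 91.6%

91.6 %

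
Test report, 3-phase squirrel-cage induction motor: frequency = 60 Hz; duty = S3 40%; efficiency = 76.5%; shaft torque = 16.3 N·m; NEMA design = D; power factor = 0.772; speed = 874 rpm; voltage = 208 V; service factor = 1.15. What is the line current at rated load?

7.01 A

ω = 2π×874/60 = 91.53 rad/s; P_out = τω = 16.3 × 91.53 = 1492 W
P_in = P_out / η = 1492 / 0.765 = 1950 W
I_L = P_in / (√3·V_L·cosφ) = 1950 / (1.732 × 208 × 0.772) = 7.01 A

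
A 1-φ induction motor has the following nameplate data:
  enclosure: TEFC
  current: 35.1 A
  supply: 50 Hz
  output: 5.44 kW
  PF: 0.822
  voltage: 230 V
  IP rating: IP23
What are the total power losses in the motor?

1200 W

P_in = V·I·cosφ = 230×35.1×0.822 = 6636 W
P_out = 5440 W
Losses = P_in − P_out = 6636 − 5440 = 1196 W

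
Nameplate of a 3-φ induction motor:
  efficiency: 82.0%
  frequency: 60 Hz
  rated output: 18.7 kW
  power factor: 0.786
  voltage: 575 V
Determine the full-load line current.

29.1 A

P_out = 18.7 kW = 18700 W
P_in = P_out / η = 18700 / 0.820 = 22805 W
I_L = P_in / (√3·V_L·cosφ) = 22805 / (1.732 × 575 × 0.786) = 29.1 A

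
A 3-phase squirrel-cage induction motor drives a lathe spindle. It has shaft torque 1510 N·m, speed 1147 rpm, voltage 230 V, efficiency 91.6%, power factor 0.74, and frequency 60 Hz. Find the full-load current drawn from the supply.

672 A

ω = 2π×1147/60 = 120.1 rad/s; P_out = τω = 1510 × 120.1 = 181351 W
P_in = P_out / η = 181351 / 0.916 = 197981 W
I_L = P_in / (√3·V_L·cosφ) = 197981 / (1.732 × 230 × 0.74) = 672 A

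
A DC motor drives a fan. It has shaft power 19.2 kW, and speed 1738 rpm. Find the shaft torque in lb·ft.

ω = 2π × 1738/60 = 182 rad/s
τ = P/ω = 19200/182 = 105.5 N·m
In lb·ft: 105.5/1.356 = 77.8 lb·ft

77.8 lb·ft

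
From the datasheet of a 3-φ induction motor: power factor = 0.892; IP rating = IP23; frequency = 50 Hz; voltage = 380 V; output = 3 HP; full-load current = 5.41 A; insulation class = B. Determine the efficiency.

P_out = 3 × 746 = 2238 W
P_in = √3·V_L·I_L·cosφ = 1.732 × 380 × 5.41 × 0.892 = 3176 W
η = P_out / P_in = 2238 / 3176 = 0.705 = 70.5%

70.5 %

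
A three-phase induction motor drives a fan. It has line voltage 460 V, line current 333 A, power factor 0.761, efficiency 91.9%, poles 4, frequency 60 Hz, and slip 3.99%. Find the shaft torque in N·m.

P_in = √3·V·I·cosφ = 1.732 × 460 × 333 × 0.761 = 201899 W
P_out = η·P_in = 0.919 × 201899 = 185545 W
n_s = 120×60/4 = 1800 rpm; n = 1800×(1−0.0399) = 1728 rpm
ω = 2π×1728/60 = 181 rad/s
τ = P_out/ω = 185545/181 = 1030 N·m

1030 N·m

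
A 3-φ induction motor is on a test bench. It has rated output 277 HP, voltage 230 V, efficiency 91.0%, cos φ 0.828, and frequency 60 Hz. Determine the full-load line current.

P_out = 277 × 746 = 206642 W
P_in = P_out / η = 206642 / 0.910 = 227079 W
I_L = P_in / (√3·V_L·cosφ) = 227079 / (1.732 × 230 × 0.828) = 688 A

688 A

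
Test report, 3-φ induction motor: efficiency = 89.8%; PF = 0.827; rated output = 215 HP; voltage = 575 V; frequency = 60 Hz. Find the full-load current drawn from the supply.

P_out = 215 × 746 = 160390 W
P_in = P_out / η = 160390 / 0.898 = 178608 W
I_L = P_in / (√3·V_L·cosφ) = 178608 / (1.732 × 575 × 0.827) = 217 A

217 A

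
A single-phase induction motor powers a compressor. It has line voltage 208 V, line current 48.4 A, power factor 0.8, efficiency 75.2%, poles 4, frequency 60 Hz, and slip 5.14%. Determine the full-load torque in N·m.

33.9 N·m

P_in = V·I·cosφ = 208 × 48.4 × 0.8 = 8054 W
P_out = η·P_in = 0.752 × 8054 = 6057 W
n_s = 120×60/4 = 1800 rpm; n = 1800×(1−0.0514) = 1707 rpm
ω = 2π×1707/60 = 178.8 rad/s
τ = P_out/ω = 6057/178.8 = 33.9 N·m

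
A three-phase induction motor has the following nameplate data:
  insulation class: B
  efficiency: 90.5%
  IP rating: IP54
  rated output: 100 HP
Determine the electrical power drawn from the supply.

P_out = 100 × 746 = 74600 W
P_in = P_out/η = 74600/0.905 = 82431 W = 82.4 kW

82.4 kW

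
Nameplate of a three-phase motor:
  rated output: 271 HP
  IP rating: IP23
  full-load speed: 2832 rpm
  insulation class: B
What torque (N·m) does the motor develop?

P_out = 271 × 746 = 202166 W
ω = 2π × 2832/60 = 296.6 rad/s
τ = P_out/ω = 202166/296.6 = 682 N·m

682 N·m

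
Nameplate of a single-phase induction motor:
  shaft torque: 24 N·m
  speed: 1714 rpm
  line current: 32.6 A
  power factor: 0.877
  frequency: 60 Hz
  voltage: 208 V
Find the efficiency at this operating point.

72.4 %

ω = 2π × 1714/60 = 179.5 rad/s; P_out = τω = 24 × 179.5 = 4308 W
P_in = V·I·cosφ = 208 × 32.6 × 0.877 = 5947 W
η = P_out / P_in = 4308 / 5947 = 0.724 = 72.4%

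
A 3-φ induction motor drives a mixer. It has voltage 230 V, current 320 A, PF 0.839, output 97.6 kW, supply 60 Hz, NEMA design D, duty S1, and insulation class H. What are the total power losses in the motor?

P_in = √3·V·I·cosφ = 1.732×230×320×0.839 = 106952 W
P_out = 97600 W
Losses = P_in − P_out = 106952 − 97600 = 9352 W

9.35 kW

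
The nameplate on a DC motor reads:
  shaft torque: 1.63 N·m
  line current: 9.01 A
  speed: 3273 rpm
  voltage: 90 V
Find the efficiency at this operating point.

ω = 2π × 3273/60 = 342.7 rad/s; P_out = τω = 1.63 × 342.7 = 559 W
P_in = V·I = 90 × 9.01 = 811 W
η = P_out / P_in = 559 / 811 = 0.689 = 68.9%

68.9 %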